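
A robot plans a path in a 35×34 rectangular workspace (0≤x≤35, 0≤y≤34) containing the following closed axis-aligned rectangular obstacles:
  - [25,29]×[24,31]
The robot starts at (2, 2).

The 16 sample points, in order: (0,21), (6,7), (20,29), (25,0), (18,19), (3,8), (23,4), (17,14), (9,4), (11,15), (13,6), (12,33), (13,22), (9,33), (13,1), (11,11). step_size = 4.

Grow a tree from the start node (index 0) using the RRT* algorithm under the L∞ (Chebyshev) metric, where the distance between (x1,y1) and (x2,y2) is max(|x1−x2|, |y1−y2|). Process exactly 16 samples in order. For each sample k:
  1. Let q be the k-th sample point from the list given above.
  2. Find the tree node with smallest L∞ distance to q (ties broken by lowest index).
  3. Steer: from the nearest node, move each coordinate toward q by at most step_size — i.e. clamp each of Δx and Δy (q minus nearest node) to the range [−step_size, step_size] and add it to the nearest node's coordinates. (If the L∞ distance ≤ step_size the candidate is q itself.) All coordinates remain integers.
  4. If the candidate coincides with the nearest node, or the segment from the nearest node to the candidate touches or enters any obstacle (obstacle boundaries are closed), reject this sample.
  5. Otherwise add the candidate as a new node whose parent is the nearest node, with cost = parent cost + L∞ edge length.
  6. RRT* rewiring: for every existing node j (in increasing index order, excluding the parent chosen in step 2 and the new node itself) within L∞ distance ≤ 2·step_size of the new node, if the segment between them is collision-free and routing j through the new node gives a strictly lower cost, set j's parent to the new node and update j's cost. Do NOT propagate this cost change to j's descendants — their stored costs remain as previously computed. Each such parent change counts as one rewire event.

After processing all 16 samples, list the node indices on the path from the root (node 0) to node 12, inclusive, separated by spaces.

Path: 0 2 5 16 12

1. q=(0,21) nearest=0 d=19 new=(0,6) → add node 1 parent=0 cost=4
2. q=(6,7) nearest=0 d=5 new=(6,6) → add node 2 parent=0 cost=4
3. q=(20,29) nearest=1 d=23 new=(4,10) → add node 3 parent=1 cost=8
4. q=(25,0) nearest=2 d=19 new=(10,2) → add node 4 parent=2 cost=8
5. q=(18,19) nearest=2 d=13 new=(10,10) → add node 5 parent=2 cost=8
6. q=(3,8) nearest=3 d=2 new=(3,8) → add node 6 parent=3 cost=10
7. q=(23,4) nearest=4 d=13 new=(14,4) → add node 7 parent=4 cost=12
8. q=(17,14) nearest=5 d=7 new=(14,14) → add node 8 parent=5 cost=12
9. q=(9,4) nearest=4 d=2 new=(9,4) → add node 9 parent=4 cost=10
10. q=(11,15) nearest=8 d=3 new=(11,15) → add node 10 parent=8 cost=15
11. q=(13,6) nearest=7 d=2 new=(13,6) → add node 11 parent=7 cost=14
12. q=(12,33) nearest=10 d=18 new=(12,19) → add node 12 parent=10 cost=19
13. q=(13,22) nearest=12 d=3 new=(13,22) → add node 13 parent=12 cost=22
14. q=(9,33) nearest=13 d=11 new=(9,26) → add node 14 parent=13 cost=26
15. q=(13,1) nearest=4 d=3 new=(13,1) → add node 15 parent=4 cost=11
16. q=(11,11) nearest=5 d=1 new=(11,11) → add node 16 parent=5 cost=9; rewire 10→16 (13<15); rewire 12→16 (17<19)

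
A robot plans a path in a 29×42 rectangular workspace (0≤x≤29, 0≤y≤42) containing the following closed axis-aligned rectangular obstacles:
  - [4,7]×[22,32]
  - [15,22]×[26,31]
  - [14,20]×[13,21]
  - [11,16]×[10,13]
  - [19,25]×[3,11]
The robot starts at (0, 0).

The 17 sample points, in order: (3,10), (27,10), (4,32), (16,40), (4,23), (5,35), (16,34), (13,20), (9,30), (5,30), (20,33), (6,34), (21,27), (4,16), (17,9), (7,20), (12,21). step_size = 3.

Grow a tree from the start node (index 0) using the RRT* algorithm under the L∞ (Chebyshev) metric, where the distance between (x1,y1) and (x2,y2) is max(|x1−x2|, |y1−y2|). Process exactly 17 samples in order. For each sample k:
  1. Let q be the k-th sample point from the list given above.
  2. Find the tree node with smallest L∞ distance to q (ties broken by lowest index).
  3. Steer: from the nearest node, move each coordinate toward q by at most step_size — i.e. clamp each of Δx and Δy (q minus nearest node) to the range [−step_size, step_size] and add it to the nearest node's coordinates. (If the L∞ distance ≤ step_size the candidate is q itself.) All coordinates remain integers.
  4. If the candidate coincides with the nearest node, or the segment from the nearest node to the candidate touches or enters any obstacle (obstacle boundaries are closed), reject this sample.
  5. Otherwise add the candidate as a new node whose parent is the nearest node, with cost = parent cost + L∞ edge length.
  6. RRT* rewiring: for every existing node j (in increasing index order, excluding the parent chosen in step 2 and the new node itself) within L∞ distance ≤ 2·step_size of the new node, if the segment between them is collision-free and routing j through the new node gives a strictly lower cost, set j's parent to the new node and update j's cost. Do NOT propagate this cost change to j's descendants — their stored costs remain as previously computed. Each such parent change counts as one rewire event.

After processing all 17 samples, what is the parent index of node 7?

1. q=(3,10) nearest=0 d=10 new=(3,3) → add node 1 parent=0 cost=3
2. q=(27,10) nearest=1 d=24 new=(6,6) → add node 2 parent=1 cost=6
3. q=(4,32) nearest=2 d=26 new=(4,9) → add node 3 parent=2 cost=9
4. q=(16,40) nearest=3 d=31 new=(7,12) → add node 4 parent=3 cost=12
5. q=(4,23) nearest=4 d=11 new=(4,15) → add node 5 parent=4 cost=15
6. q=(5,35) nearest=5 d=20 new=(5,18) → add node 6 parent=5 cost=18
7. q=(16,34) nearest=6 d=16 new=(8,21) → add node 7 parent=6 cost=21
8. q=(13,20) nearest=7 d=5 new=(11,20) → add node 8 parent=7 cost=24
9. q=(9,30) nearest=7 d=9 new=(9,24) → add node 9 parent=7 cost=24
10. q=(5,30) nearest=9 d=6 new=(6,27) → blocked by [4,7]×[22,32], reject
11. q=(20,33) nearest=9 d=11 new=(12,27) → add node 10 parent=9 cost=27
12. q=(6,34) nearest=10 d=7 new=(9,30) → add node 11 parent=10 cost=30
13. q=(21,27) nearest=10 d=9 new=(15,27) → blocked by [15,22]×[26,31], reject
14. q=(4,16) nearest=5 d=1 new=(4,16) → add node 12 parent=5 cost=16
15. q=(17,9) nearest=4 d=10 new=(10,9) → add node 13 parent=4 cost=15
16. q=(7,20) nearest=7 d=1 new=(7,20) → add node 14 parent=7 cost=22
17. q=(12,21) nearest=8 d=1 new=(12,21) → add node 15 parent=8 cost=25

Parent of node 7: 6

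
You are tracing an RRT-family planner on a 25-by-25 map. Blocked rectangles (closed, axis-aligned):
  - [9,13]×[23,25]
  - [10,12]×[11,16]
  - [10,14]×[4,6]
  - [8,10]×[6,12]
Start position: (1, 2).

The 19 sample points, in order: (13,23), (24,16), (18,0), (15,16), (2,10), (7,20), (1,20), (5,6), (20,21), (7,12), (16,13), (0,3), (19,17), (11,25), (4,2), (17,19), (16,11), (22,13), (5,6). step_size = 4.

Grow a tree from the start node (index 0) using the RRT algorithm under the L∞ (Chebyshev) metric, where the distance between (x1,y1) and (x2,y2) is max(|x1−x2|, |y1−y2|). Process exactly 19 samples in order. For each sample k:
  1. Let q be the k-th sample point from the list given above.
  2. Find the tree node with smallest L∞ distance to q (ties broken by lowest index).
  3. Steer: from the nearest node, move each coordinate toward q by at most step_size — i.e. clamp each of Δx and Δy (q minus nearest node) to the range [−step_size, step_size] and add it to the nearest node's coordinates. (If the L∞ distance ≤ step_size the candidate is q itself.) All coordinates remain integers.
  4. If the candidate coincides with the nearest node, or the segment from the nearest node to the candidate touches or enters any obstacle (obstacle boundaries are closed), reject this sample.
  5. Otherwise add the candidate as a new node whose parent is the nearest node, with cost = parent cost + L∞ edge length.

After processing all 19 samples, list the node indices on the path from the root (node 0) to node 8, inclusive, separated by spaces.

Path: 0 8

1. q=(13,23) nearest=0 d=21 new=(5,6) → add node 1 parent=0 cost=4
2. q=(24,16) nearest=1 d=19 new=(9,10) → blocked by [8,10]×[6,12], reject
3. q=(18,0) nearest=1 d=13 new=(9,2) → add node 2 parent=1 cost=8
4. q=(15,16) nearest=1 d=10 new=(9,10) → blocked by [8,10]×[6,12], reject
5. q=(2,10) nearest=1 d=4 new=(2,10) → add node 3 parent=1 cost=8
6. q=(7,20) nearest=3 d=10 new=(6,14) → add node 4 parent=3 cost=12
7. q=(1,20) nearest=4 d=6 new=(2,18) → add node 5 parent=4 cost=16
8. q=(5,6) nearest=1 d=0 → coincident, reject
9. q=(20,21) nearest=4 d=14 new=(10,18) → add node 6 parent=4 cost=16
10. q=(7,12) nearest=4 d=2 new=(7,12) → add node 7 parent=4 cost=14
11. q=(16,13) nearest=6 d=6 new=(14,14) → blocked by [10,12]×[11,16], reject
12. q=(0,3) nearest=0 d=1 new=(0,3) → add node 8 parent=0 cost=1
13. q=(19,17) nearest=6 d=9 new=(14,17) → add node 9 parent=6 cost=20
14. q=(11,25) nearest=6 d=7 new=(11,22) → add node 10 parent=6 cost=20
15. q=(4,2) nearest=0 d=3 new=(4,2) → add node 11 parent=0 cost=3
16. q=(17,19) nearest=9 d=3 new=(17,19) → add node 12 parent=9 cost=23
17. q=(16,11) nearest=9 d=6 new=(16,13) → add node 13 parent=9 cost=24
18. q=(22,13) nearest=12 d=6 new=(21,15) → add node 14 parent=12 cost=27
19. q=(5,6) nearest=1 d=0 → coincident, reject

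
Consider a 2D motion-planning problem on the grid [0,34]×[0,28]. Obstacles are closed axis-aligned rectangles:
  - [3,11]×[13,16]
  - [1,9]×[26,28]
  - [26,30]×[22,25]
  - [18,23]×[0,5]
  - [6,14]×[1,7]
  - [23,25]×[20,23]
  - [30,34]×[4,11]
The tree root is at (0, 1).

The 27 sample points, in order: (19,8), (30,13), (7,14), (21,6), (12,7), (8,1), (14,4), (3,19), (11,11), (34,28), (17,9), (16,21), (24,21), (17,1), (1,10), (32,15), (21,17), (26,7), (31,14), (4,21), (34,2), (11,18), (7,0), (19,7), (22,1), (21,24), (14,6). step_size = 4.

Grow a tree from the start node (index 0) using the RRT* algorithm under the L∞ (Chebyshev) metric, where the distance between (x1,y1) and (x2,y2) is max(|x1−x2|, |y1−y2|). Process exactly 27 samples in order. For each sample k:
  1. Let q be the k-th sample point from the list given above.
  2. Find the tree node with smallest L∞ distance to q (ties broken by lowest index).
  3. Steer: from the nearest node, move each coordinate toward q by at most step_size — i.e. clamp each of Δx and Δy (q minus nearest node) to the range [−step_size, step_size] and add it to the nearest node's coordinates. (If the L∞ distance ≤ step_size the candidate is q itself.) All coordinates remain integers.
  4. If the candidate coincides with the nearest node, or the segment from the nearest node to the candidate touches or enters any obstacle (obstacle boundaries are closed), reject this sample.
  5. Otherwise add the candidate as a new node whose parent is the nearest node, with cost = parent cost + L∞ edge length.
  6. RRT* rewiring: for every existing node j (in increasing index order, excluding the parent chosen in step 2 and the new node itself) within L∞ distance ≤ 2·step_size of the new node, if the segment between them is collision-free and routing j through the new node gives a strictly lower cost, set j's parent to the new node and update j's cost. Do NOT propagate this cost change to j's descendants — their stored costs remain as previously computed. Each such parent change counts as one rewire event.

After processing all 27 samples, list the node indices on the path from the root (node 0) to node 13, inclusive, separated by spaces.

1. q=(19,8) nearest=0 d=19 new=(4,5) → add node 1 parent=0 cost=4
2. q=(30,13) nearest=1 d=26 new=(8,9) → blocked by [6,14]×[1,7], reject
3. q=(7,14) nearest=1 d=9 new=(7,9) → add node 2 parent=1 cost=8
4. q=(21,6) nearest=2 d=14 new=(11,6) → blocked by [6,14]×[1,7], reject
5. q=(12,7) nearest=2 d=5 new=(11,7) → blocked by [6,14]×[1,7], reject
6. q=(8,1) nearest=1 d=4 new=(8,1) → blocked by [6,14]×[1,7], reject
7. q=(14,4) nearest=2 d=7 new=(11,5) → blocked by [6,14]×[1,7], reject
8. q=(3,19) nearest=2 d=10 new=(3,13) → blocked by [3,11]×[13,16], reject
9. q=(11,11) nearest=2 d=4 new=(11,11) → add node 3 parent=2 cost=12
10. q=(34,28) nearest=3 d=23 new=(15,15) → add node 4 parent=3 cost=16
11. q=(17,9) nearest=3 d=6 new=(15,9) → add node 5 parent=3 cost=16
12. q=(16,21) nearest=4 d=6 new=(16,19) → add node 6 parent=4 cost=20
13. q=(24,21) nearest=6 d=8 new=(20,21) → add node 7 parent=6 cost=24
14. q=(17,1) nearest=5 d=8 new=(17,5) → add node 8 parent=5 cost=20
15. q=(1,10) nearest=1 d=5 new=(1,9) → add node 9 parent=1 cost=8
16. q=(32,15) nearest=7 d=12 new=(24,17) → add node 10 parent=7 cost=28
17. q=(21,17) nearest=10 d=3 new=(21,17) → add node 11 parent=10 cost=31
18. q=(26,7) nearest=8 d=9 new=(21,7) → add node 12 parent=8 cost=24
19. q=(31,14) nearest=10 d=7 new=(28,14) → add node 13 parent=10 cost=32
20. q=(4,21) nearest=3 d=10 new=(7,15) → blocked by [3,11]×[13,16], reject
21. q=(34,2) nearest=13 d=12 new=(32,10) → blocked by [30,34]×[4,11], reject
22. q=(11,18) nearest=4 d=4 new=(11,18) → add node 14 parent=4 cost=20
23. q=(7,0) nearest=1 d=5 new=(7,1) → blocked by [6,14]×[1,7], reject
24. q=(19,7) nearest=8 d=2 new=(19,7) → add node 15 parent=8 cost=22
25. q=(22,1) nearest=8 d=5 new=(21,1) → blocked by [18,23]×[0,5], reject
26. q=(21,24) nearest=7 d=3 new=(21,24) → add node 16 parent=7 cost=27
27. q=(14,6) nearest=5 d=3 new=(14,6) → blocked by [6,14]×[1,7], reject

Path: 0 1 2 3 4 6 7 10 13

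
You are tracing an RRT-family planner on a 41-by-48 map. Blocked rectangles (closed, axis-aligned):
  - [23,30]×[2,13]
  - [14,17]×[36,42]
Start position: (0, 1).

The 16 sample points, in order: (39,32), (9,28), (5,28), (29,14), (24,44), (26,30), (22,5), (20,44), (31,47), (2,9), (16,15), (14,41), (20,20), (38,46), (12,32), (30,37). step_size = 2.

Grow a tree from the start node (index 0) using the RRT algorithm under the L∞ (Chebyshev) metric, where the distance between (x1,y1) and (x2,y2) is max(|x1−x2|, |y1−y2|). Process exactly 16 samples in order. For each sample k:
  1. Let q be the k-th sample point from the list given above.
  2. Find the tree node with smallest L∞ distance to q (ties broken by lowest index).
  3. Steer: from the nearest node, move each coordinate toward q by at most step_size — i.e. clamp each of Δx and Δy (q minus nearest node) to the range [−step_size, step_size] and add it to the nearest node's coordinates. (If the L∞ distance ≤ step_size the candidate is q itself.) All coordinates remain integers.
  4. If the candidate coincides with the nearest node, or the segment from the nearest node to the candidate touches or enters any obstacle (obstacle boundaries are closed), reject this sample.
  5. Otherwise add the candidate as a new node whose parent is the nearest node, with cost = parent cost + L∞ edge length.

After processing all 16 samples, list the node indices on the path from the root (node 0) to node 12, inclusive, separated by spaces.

Path: 0 1 2 3 4 5 6 8 9 12

1. q=(39,32) nearest=0 d=39 new=(2,3) → add node 1 parent=0 cost=2
2. q=(9,28) nearest=1 d=25 new=(4,5) → add node 2 parent=1 cost=4
3. q=(5,28) nearest=2 d=23 new=(5,7) → add node 3 parent=2 cost=6
4. q=(29,14) nearest=3 d=24 new=(7,9) → add node 4 parent=3 cost=8
5. q=(24,44) nearest=4 d=35 new=(9,11) → add node 5 parent=4 cost=10
6. q=(26,30) nearest=5 d=19 new=(11,13) → add node 6 parent=5 cost=12
7. q=(22,5) nearest=6 d=11 new=(13,11) → add node 7 parent=6 cost=14
8. q=(20,44) nearest=6 d=31 new=(13,15) → add node 8 parent=6 cost=14
9. q=(31,47) nearest=8 d=32 new=(15,17) → add node 9 parent=8 cost=16
10. q=(2,9) nearest=3 d=3 new=(3,9) → add node 10 parent=3 cost=8
11. q=(16,15) nearest=9 d=2 new=(16,15) → add node 11 parent=9 cost=18
12. q=(14,41) nearest=9 d=24 new=(14,19) → add node 12 parent=9 cost=18
13. q=(20,20) nearest=9 d=5 new=(17,19) → add node 13 parent=9 cost=18
14. q=(38,46) nearest=12 d=27 new=(16,21) → add node 14 parent=12 cost=20
15. q=(12,32) nearest=14 d=11 new=(14,23) → add node 15 parent=14 cost=22
16. q=(30,37) nearest=14 d=16 new=(18,23) → add node 16 parent=14 cost=22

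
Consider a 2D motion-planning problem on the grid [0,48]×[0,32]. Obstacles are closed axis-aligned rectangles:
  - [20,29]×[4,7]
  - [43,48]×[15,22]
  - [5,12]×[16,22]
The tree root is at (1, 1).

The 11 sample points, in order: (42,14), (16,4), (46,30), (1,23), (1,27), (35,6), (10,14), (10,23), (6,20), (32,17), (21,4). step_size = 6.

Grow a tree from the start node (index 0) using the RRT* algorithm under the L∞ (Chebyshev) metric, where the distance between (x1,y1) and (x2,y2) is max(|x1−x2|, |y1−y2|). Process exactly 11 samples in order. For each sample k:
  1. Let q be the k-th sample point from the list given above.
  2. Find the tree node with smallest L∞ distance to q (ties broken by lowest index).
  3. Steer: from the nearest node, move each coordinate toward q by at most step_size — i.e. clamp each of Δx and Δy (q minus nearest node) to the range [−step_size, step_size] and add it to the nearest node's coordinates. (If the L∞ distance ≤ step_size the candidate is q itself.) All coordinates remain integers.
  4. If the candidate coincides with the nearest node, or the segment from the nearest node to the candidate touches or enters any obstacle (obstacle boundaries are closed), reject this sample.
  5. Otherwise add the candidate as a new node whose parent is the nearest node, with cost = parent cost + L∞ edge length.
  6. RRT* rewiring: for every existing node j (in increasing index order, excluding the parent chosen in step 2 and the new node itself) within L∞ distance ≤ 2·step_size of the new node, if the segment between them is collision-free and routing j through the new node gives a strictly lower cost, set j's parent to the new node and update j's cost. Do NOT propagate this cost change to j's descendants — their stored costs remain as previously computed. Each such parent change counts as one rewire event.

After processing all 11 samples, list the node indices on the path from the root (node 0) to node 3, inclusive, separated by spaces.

Path: 0 1 2 3

1. q=(42,14) nearest=0 d=41 new=(7,7) → add node 1 parent=0 cost=6
2. q=(16,4) nearest=1 d=9 new=(13,4) → add node 2 parent=1 cost=12
3. q=(46,30) nearest=2 d=33 new=(19,10) → add node 3 parent=2 cost=18
4. q=(1,23) nearest=1 d=16 new=(1,13) → add node 4 parent=1 cost=12
5. q=(1,27) nearest=4 d=14 new=(1,19) → add node 5 parent=4 cost=18
6. q=(35,6) nearest=3 d=16 new=(25,6) → blocked by [20,29]×[4,7], reject
7. q=(10,14) nearest=1 d=7 new=(10,13) → add node 6 parent=1 cost=12
8. q=(10,23) nearest=5 d=9 new=(7,23) → blocked by [5,12]×[16,22], reject
9. q=(6,20) nearest=5 d=5 new=(6,20) → blocked by [5,12]×[16,22], reject
10. q=(32,17) nearest=3 d=13 new=(25,16) → add node 7 parent=3 cost=24
11. q=(21,4) nearest=3 d=6 new=(21,4) → blocked by [20,29]×[4,7], reject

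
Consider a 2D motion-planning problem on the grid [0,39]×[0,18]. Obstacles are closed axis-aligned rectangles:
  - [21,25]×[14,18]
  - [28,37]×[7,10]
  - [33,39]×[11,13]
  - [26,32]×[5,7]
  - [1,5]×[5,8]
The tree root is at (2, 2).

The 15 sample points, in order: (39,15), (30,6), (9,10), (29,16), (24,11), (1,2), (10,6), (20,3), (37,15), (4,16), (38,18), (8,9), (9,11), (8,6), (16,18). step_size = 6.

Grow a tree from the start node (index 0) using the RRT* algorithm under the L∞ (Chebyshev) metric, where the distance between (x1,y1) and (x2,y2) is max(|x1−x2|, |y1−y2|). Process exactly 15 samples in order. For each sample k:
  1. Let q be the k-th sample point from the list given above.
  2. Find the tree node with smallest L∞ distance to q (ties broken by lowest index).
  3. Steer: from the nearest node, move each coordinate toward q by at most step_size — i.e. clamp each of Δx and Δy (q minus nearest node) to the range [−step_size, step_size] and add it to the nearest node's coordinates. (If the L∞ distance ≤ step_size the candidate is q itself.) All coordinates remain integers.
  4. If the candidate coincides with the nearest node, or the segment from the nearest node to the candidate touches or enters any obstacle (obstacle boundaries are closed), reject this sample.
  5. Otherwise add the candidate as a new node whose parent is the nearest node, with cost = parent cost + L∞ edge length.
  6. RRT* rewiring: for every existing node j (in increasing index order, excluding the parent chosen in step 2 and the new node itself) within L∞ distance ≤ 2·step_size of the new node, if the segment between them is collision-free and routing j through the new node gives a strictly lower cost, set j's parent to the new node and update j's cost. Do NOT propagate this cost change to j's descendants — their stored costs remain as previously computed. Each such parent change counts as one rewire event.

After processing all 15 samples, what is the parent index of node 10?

1. q=(39,15) nearest=0 d=37 new=(8,8) → blocked by [1,5]×[5,8], reject
2. q=(30,6) nearest=0 d=28 new=(8,6) → add node 1 parent=0 cost=6
3. q=(9,10) nearest=1 d=4 new=(9,10) → add node 2 parent=1 cost=10
4. q=(29,16) nearest=2 d=20 new=(15,16) → add node 3 parent=2 cost=16
5. q=(24,11) nearest=3 d=9 new=(21,11) → add node 4 parent=3 cost=22
6. q=(1,2) nearest=0 d=1 new=(1,2) → add node 5 parent=0 cost=1
7. q=(10,6) nearest=1 d=2 new=(10,6) → add node 6 parent=1 cost=8; rewire 4→6 (19<22)
8. q=(20,3) nearest=4 d=8 new=(20,5) → add node 7 parent=4 cost=25
9. q=(37,15) nearest=4 d=16 new=(27,15) → add node 8 parent=4 cost=25
10. q=(4,16) nearest=2 d=6 new=(4,16) → add node 9 parent=2 cost=16
11. q=(38,18) nearest=8 d=11 new=(33,18) → add node 10 parent=8 cost=31
12. q=(8,9) nearest=2 d=1 new=(8,9) → add node 11 parent=2 cost=11; rewire 7→11 (23<25)
13. q=(9,11) nearest=2 d=1 new=(9,11) → add node 12 parent=2 cost=11; rewire 7→12 (22<23)
14. q=(8,6) nearest=1 d=0 → coincident, reject
15. q=(16,18) nearest=3 d=2 new=(16,18) → add node 13 parent=3 cost=18

Parent of node 10: 8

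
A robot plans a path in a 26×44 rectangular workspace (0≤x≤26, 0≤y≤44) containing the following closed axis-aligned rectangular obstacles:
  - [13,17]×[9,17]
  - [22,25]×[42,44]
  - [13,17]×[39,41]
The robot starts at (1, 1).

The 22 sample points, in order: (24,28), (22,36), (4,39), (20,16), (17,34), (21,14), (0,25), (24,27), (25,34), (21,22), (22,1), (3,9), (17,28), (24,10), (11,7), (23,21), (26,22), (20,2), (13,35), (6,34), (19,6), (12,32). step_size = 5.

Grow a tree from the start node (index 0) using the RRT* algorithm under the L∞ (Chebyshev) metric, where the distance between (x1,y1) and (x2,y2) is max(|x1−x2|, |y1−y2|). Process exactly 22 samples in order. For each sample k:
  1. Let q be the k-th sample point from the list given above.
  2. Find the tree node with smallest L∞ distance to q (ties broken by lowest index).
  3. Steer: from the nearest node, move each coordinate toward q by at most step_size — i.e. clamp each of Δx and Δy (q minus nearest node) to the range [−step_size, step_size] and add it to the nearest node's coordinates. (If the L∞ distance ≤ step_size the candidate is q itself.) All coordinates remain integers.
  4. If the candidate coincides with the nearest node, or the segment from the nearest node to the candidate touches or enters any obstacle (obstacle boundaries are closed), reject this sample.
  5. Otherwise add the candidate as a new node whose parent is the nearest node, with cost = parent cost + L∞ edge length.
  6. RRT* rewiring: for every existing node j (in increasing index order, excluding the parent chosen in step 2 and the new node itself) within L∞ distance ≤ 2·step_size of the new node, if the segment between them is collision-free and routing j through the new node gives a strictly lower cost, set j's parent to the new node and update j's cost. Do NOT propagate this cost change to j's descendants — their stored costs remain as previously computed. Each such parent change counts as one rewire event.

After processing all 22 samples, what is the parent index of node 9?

Parent of node 9: 1

1. q=(24,28) nearest=0 d=27 new=(6,6) → add node 1 parent=0 cost=5
2. q=(22,36) nearest=1 d=30 new=(11,11) → add node 2 parent=1 cost=10
3. q=(4,39) nearest=2 d=28 new=(6,16) → add node 3 parent=2 cost=15
4. q=(20,16) nearest=2 d=9 new=(16,16) → blocked by [13,17]×[9,17], reject
5. q=(17,34) nearest=3 d=18 new=(11,21) → add node 4 parent=3 cost=20
6. q=(21,14) nearest=2 d=10 new=(16,14) → blocked by [13,17]×[9,17], reject
7. q=(0,25) nearest=3 d=9 new=(1,21) → add node 5 parent=3 cost=20
8. q=(24,27) nearest=4 d=13 new=(16,26) → add node 6 parent=4 cost=25
9. q=(25,34) nearest=6 d=9 new=(21,31) → add node 7 parent=6 cost=30
10. q=(21,22) nearest=6 d=5 new=(21,22) → add node 8 parent=6 cost=30
11. q=(22,1) nearest=2 d=11 new=(16,6) → blocked by [13,17]×[9,17], reject
12. q=(3,9) nearest=1 d=3 new=(3,9) → add node 9 parent=1 cost=8
13. q=(17,28) nearest=6 d=2 new=(17,28) → add node 10 parent=6 cost=27
14. q=(24,10) nearest=8 d=12 new=(24,17) → add node 11 parent=8 cost=35
15. q=(11,7) nearest=2 d=4 new=(11,7) → add node 12 parent=2 cost=14
16. q=(23,21) nearest=8 d=2 new=(23,21) → add node 13 parent=8 cost=32
17. q=(26,22) nearest=13 d=3 new=(26,22) → add node 14 parent=13 cost=35
18. q=(20,2) nearest=2 d=9 new=(16,6) → blocked by [13,17]×[9,17], reject
19. q=(13,35) nearest=10 d=7 new=(13,33) → add node 15 parent=10 cost=32
20. q=(6,34) nearest=15 d=7 new=(8,34) → add node 16 parent=15 cost=37
21. q=(19,6) nearest=2 d=8 new=(16,6) → blocked by [13,17]×[9,17], reject
22. q=(12,32) nearest=15 d=1 new=(12,32) → add node 17 parent=15 cost=33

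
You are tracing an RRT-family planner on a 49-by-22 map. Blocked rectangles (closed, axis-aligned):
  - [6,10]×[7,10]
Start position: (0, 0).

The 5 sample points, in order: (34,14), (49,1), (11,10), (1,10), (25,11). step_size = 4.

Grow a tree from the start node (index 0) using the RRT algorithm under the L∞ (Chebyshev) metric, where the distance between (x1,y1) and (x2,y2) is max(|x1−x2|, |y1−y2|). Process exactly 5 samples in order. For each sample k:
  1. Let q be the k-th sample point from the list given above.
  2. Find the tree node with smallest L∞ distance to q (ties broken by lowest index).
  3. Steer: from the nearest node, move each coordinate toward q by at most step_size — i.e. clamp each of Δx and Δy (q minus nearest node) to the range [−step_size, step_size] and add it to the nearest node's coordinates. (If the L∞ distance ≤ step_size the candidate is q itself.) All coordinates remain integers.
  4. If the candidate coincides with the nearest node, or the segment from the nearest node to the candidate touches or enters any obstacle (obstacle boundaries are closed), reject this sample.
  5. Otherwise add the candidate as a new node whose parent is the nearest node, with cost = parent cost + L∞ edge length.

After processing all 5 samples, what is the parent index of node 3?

1. q=(34,14) nearest=0 d=34 new=(4,4) → add node 1 parent=0 cost=4
2. q=(49,1) nearest=1 d=45 new=(8,1) → add node 2 parent=1 cost=8
3. q=(11,10) nearest=1 d=7 new=(8,8) → blocked by [6,10]×[7,10], reject
4. q=(1,10) nearest=1 d=6 new=(1,8) → add node 3 parent=1 cost=8
5. q=(25,11) nearest=2 d=17 new=(12,5) → add node 4 parent=2 cost=12

Parent of node 3: 1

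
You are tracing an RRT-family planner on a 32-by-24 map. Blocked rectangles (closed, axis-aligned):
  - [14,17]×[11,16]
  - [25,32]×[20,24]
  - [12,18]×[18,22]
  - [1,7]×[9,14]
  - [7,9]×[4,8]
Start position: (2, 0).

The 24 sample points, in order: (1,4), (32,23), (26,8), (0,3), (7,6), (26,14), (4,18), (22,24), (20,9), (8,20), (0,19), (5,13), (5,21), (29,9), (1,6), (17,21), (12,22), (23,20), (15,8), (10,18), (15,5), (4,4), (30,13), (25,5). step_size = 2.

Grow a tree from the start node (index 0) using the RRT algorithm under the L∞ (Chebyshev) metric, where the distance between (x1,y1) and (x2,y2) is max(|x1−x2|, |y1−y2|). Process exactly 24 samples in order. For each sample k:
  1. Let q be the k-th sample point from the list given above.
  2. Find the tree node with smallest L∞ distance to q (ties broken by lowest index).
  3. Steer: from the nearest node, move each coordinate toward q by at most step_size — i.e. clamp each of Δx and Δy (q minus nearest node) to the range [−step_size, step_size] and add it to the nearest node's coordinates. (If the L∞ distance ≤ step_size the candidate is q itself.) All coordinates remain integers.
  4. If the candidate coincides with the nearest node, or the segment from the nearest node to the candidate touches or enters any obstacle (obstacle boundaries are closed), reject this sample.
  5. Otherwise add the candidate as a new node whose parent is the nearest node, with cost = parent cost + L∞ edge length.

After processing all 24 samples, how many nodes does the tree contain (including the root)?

Node count: 9

1. q=(1,4) nearest=0 d=4 new=(1,2) → add node 1 parent=0 cost=2
2. q=(32,23) nearest=0 d=30 new=(4,2) → add node 2 parent=0 cost=2
3. q=(26,8) nearest=2 d=22 new=(6,4) → add node 3 parent=2 cost=4
4. q=(0,3) nearest=1 d=1 new=(0,3) → add node 4 parent=1 cost=3
5. q=(7,6) nearest=3 d=2 new=(7,6) → blocked by [7,9]×[4,8], reject
6. q=(26,14) nearest=3 d=20 new=(8,6) → blocked by [7,9]×[4,8], reject
7. q=(4,18) nearest=3 d=14 new=(4,6) → add node 5 parent=3 cost=6
8. q=(22,24) nearest=5 d=18 new=(6,8) → add node 6 parent=5 cost=8
9. q=(20,9) nearest=3 d=14 new=(8,6) → blocked by [7,9]×[4,8], reject
10. q=(8,20) nearest=6 d=12 new=(8,10) → blocked by [1,7]×[9,14], reject
11. q=(0,19) nearest=6 d=11 new=(4,10) → blocked by [1,7]×[9,14], reject
12. q=(5,13) nearest=6 d=5 new=(5,10) → blocked by [1,7]×[9,14], reject
13. q=(5,21) nearest=6 d=13 new=(5,10) → blocked by [1,7]×[9,14], reject
14. q=(29,9) nearest=3 d=23 new=(8,6) → blocked by [7,9]×[4,8], reject
15. q=(1,6) nearest=4 d=3 new=(1,5) → add node 7 parent=4 cost=5
16. q=(17,21) nearest=6 d=13 new=(8,10) → blocked by [1,7]×[9,14], reject
17. q=(12,22) nearest=6 d=14 new=(8,10) → blocked by [1,7]×[9,14], reject
18. q=(23,20) nearest=3 d=17 new=(8,6) → blocked by [7,9]×[4,8], reject
19. q=(15,8) nearest=3 d=9 new=(8,6) → blocked by [7,9]×[4,8], reject
20. q=(10,18) nearest=6 d=10 new=(8,10) → blocked by [1,7]×[9,14], reject
21. q=(15,5) nearest=3 d=9 new=(8,5) → blocked by [7,9]×[4,8], reject
22. q=(4,4) nearest=2 d=2 new=(4,4) → add node 8 parent=2 cost=4
23. q=(30,13) nearest=3 d=24 new=(8,6) → blocked by [7,9]×[4,8], reject
24. q=(25,5) nearest=3 d=19 new=(8,5) → blocked by [7,9]×[4,8], reject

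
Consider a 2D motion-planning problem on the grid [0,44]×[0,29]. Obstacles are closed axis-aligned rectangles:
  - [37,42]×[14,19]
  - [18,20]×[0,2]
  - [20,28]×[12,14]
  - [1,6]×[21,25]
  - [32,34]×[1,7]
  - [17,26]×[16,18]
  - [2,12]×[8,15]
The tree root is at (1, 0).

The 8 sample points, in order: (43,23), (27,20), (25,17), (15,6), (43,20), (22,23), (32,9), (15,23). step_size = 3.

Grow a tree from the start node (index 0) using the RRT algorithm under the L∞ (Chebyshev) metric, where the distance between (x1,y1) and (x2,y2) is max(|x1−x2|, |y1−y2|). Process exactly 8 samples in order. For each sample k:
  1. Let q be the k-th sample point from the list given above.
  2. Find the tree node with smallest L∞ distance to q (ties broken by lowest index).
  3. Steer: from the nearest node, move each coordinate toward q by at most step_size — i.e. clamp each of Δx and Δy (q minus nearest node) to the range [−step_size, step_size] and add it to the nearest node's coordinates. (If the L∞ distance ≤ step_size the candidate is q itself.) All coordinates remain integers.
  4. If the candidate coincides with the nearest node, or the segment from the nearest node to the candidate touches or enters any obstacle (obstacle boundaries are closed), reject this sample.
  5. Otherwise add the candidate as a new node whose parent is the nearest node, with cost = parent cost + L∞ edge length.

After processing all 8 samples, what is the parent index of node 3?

Parent of node 3: 2

1. q=(43,23) nearest=0 d=42 new=(4,3) → add node 1 parent=0 cost=3
2. q=(27,20) nearest=1 d=23 new=(7,6) → add node 2 parent=1 cost=6
3. q=(25,17) nearest=2 d=18 new=(10,9) → blocked by [2,12]×[8,15], reject
4. q=(15,6) nearest=2 d=8 new=(10,6) → add node 3 parent=2 cost=9
5. q=(43,20) nearest=3 d=33 new=(13,9) → blocked by [2,12]×[8,15], reject
6. q=(22,23) nearest=2 d=17 new=(10,9) → blocked by [2,12]×[8,15], reject
7. q=(32,9) nearest=3 d=22 new=(13,9) → blocked by [2,12]×[8,15], reject
8. q=(15,23) nearest=2 d=17 new=(10,9) → blocked by [2,12]×[8,15], reject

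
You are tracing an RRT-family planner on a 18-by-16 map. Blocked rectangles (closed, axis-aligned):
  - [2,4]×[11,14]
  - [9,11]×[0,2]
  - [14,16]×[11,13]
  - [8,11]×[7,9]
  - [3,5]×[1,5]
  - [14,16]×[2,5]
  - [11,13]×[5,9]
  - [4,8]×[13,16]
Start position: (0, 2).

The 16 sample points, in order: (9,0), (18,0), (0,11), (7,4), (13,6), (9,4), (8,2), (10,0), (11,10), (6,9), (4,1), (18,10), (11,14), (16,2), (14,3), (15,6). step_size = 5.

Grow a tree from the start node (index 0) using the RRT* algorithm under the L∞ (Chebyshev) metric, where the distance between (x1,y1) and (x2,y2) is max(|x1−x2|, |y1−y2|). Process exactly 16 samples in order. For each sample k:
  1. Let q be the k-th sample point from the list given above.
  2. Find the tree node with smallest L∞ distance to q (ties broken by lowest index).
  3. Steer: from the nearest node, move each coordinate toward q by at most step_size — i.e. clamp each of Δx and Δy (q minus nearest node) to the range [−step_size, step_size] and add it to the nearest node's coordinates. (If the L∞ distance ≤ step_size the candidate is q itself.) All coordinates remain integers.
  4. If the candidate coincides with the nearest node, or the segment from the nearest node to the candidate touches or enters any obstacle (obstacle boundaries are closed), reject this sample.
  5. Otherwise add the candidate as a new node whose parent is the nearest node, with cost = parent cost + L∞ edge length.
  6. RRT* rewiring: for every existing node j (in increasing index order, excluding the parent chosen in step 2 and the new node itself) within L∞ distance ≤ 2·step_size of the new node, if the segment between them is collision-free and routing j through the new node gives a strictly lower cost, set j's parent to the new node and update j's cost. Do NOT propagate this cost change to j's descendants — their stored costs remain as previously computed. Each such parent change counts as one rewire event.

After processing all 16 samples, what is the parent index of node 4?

Parent of node 4: 3

1. q=(9,0) nearest=0 d=9 new=(5,0) → add node 1 parent=0 cost=5
2. q=(18,0) nearest=1 d=13 new=(10,0) → blocked by [9,11]×[0,2], reject
3. q=(0,11) nearest=0 d=9 new=(0,7) → add node 2 parent=0 cost=5
4. q=(7,4) nearest=1 d=4 new=(7,4) → add node 3 parent=1 cost=9
5. q=(13,6) nearest=3 d=6 new=(12,6) → blocked by [11,13]×[5,9], reject
6. q=(9,4) nearest=3 d=2 new=(9,4) → add node 4 parent=3 cost=11
7. q=(8,2) nearest=3 d=2 new=(8,2) → add node 5 parent=3 cost=11
8. q=(10,0) nearest=5 d=2 new=(10,0) → blocked by [9,11]×[0,2], reject
9. q=(11,10) nearest=3 d=6 new=(11,9) → blocked by [8,11]×[7,9], reject
10. q=(6,9) nearest=3 d=5 new=(6,9) → add node 6 parent=3 cost=14
11. q=(4,1) nearest=1 d=1 new=(4,1) → blocked by [3,5]×[1,5], reject
12. q=(18,10) nearest=4 d=9 new=(14,9) → blocked by [11,13]×[5,9], reject
13. q=(11,14) nearest=6 d=5 new=(11,14) → add node 7 parent=6 cost=19
14. q=(16,2) nearest=4 d=7 new=(14,2) → blocked by [14,16]×[2,5], reject
15. q=(14,3) nearest=4 d=5 new=(14,3) → blocked by [14,16]×[2,5], reject
16. q=(15,6) nearest=4 d=6 new=(14,6) → blocked by [11,13]×[5,9], reject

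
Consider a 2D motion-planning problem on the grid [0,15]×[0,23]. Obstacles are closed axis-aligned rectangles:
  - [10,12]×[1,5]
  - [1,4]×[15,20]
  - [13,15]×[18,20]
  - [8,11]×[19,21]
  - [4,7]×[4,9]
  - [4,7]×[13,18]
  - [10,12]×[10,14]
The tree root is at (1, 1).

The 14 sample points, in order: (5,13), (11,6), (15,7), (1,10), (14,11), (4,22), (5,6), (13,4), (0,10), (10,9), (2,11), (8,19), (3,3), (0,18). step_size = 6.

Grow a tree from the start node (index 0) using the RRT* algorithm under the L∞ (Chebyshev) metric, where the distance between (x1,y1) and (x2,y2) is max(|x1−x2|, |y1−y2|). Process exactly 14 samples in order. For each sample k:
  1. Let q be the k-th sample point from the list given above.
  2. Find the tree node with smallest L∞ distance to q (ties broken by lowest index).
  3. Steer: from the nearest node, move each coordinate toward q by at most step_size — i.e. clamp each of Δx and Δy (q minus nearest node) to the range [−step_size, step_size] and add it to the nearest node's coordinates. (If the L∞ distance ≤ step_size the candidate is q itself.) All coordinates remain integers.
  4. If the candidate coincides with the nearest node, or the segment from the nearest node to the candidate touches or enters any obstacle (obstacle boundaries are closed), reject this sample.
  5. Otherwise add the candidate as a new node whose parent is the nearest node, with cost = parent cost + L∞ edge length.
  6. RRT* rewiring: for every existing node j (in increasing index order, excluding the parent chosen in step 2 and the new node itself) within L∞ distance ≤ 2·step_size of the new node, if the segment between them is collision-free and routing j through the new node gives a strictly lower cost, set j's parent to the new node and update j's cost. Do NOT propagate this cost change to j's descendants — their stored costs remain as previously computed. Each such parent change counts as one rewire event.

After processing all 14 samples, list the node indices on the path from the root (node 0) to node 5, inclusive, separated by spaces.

Path: 0 4 3 5

1. q=(5,13) nearest=0 d=12 new=(5,7) → blocked by [4,7]×[4,9], reject
2. q=(11,6) nearest=0 d=10 new=(7,6) → blocked by [4,7]×[4,9], reject
3. q=(15,7) nearest=0 d=14 new=(7,7) → blocked by [4,7]×[4,9], reject
4. q=(1,10) nearest=0 d=9 new=(1,7) → add node 1 parent=0 cost=6
5. q=(14,11) nearest=0 d=13 new=(7,7) → blocked by [4,7]×[4,9], reject
6. q=(4,22) nearest=1 d=15 new=(4,13) → blocked by [4,7]×[13,18], reject
7. q=(5,6) nearest=1 d=4 new=(5,6) → blocked by [4,7]×[4,9], reject
8. q=(13,4) nearest=0 d=12 new=(7,4) → blocked by [4,7]×[4,9], reject
9. q=(0,10) nearest=1 d=3 new=(0,10) → add node 2 parent=1 cost=9
10. q=(10,9) nearest=0 d=9 new=(7,7) → blocked by [4,7]×[4,9], reject
11. q=(2,11) nearest=2 d=2 new=(2,11) → add node 3 parent=2 cost=11
12. q=(8,19) nearest=3 d=8 new=(8,17) → blocked by [4,7]×[13,18], reject
13. q=(3,3) nearest=0 d=2 new=(3,3) → add node 4 parent=0 cost=2; rewire 3→4 (10<11)
14. q=(0,18) nearest=3 d=7 new=(0,17) → add node 5 parent=3 cost=16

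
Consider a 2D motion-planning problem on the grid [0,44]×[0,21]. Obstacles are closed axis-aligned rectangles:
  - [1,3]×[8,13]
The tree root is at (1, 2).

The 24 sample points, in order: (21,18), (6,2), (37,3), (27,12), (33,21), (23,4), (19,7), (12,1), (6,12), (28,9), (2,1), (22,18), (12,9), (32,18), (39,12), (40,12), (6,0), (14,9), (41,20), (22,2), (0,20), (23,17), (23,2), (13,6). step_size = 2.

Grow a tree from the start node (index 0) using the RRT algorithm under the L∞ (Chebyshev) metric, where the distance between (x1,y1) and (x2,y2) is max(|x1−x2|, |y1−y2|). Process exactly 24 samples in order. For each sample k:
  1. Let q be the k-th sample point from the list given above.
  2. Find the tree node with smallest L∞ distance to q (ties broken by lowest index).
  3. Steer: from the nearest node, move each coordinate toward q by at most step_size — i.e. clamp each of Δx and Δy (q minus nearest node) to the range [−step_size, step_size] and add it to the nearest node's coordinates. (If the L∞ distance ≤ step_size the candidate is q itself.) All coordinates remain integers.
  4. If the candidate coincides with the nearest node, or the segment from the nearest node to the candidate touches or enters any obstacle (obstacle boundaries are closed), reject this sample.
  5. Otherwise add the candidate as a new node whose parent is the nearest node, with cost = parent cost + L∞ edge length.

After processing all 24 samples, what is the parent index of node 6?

Parent of node 6: 5

1. q=(21,18) nearest=0 d=20 new=(3,4) → add node 1 parent=0 cost=2
2. q=(6,2) nearest=1 d=3 new=(5,2) → add node 2 parent=1 cost=4
3. q=(37,3) nearest=2 d=32 new=(7,3) → add node 3 parent=2 cost=6
4. q=(27,12) nearest=3 d=20 new=(9,5) → add node 4 parent=3 cost=8
5. q=(33,21) nearest=4 d=24 new=(11,7) → add node 5 parent=4 cost=10
6. q=(23,4) nearest=5 d=12 new=(13,5) → add node 6 parent=5 cost=12
7. q=(19,7) nearest=6 d=6 new=(15,7) → add node 7 parent=6 cost=14
8. q=(12,1) nearest=4 d=4 new=(11,3) → add node 8 parent=4 cost=10
9. q=(6,12) nearest=5 d=5 new=(9,9) → add node 9 parent=5 cost=12
10. q=(28,9) nearest=7 d=13 new=(17,9) → add node 10 parent=7 cost=16
11. q=(2,1) nearest=0 d=1 new=(2,1) → add node 11 parent=0 cost=1
12. q=(22,18) nearest=10 d=9 new=(19,11) → add node 12 parent=10 cost=18
13. q=(12,9) nearest=5 d=2 new=(12,9) → add node 13 parent=5 cost=12
14. q=(32,18) nearest=12 d=13 new=(21,13) → add node 14 parent=12 cost=20
15. q=(39,12) nearest=14 d=18 new=(23,12) → add node 15 parent=14 cost=22
16. q=(40,12) nearest=15 d=17 new=(25,12) → add node 16 parent=15 cost=24
17. q=(6,0) nearest=2 d=2 new=(6,0) → add node 17 parent=2 cost=6
18. q=(14,9) nearest=7 d=2 new=(14,9) → add node 18 parent=7 cost=16
19. q=(41,20) nearest=16 d=16 new=(27,14) → add node 19 parent=16 cost=26
20. q=(22,2) nearest=7 d=7 new=(17,5) → add node 20 parent=7 cost=16
21. q=(0,20) nearest=9 d=11 new=(7,11) → add node 21 parent=9 cost=14
22. q=(23,17) nearest=14 d=4 new=(23,15) → add node 22 parent=14 cost=22
23. q=(23,2) nearest=20 d=6 new=(19,3) → add node 23 parent=20 cost=18
24. q=(13,6) nearest=6 d=1 new=(13,6) → add node 24 parent=6 cost=13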